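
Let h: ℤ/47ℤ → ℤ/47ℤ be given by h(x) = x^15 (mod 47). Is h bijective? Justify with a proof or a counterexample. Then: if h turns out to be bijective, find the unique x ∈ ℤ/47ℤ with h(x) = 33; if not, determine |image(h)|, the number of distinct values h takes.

13

Since 47 is prime, the nonzero elements of ℤ/47ℤ form a cyclic group of order 46.
As gcd(15, 46) = 1, raising to the 15th power is a bijection on this group: if u^15 ≡ v^15 then (uv^{−1})^15 = 1, and the only element of order dividing gcd(15, 46) = 1 is 1, so u = v.
With h(0) = 0 this makes h injective on all of ℤ/47ℤ, hence bijective (finite equal-size domain and codomain). In particular h is bijective.
Since h is bijective, we find the preimage of 33. The inverse of x ↦ x^15 on (ℤ/47ℤ)^× is x ↦ x^43, because 15·43 = 645 = 14·46 + 1 ≡ 1 (mod 46) and x^{46} = 1 for x ≠ 0 (Fermat). So h⁻¹(33) = 33^43 mod 47.
Repeated squaring mod 47: 33^1 ≡ 33, 33^2 ≡ 33² = 1089 ≡ 8, 33^4 ≡ 8² = 64 ≡ 17, 33^8 ≡ 17² = 289 ≡ 7, 33^16 ≡ 7² = 49 ≡ 2, 33^32 ≡ 2² = 4. Since 43 = 32 + 8 + 2 + 1, 33^43 ≡ 4·7·8·33: 4·7 = 28, then 28·8 = 224 ≡ 36, then 36·33 = 1188 ≡ 13. So 33^43 ≡ 13 (mod 47).
Hence h⁻¹(33) = 13.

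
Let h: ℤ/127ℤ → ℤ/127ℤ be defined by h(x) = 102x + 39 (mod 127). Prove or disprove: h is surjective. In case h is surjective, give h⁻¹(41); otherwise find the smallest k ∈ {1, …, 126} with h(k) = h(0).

Since gcd(102, 127) = 1, 102 is invertible modulo 127. Euclid's algorithm: 127 = 1·102 + 25, 102 = 4·25 + 2, 25 = 12·2 + 1; back-substituting gives 1 = 66·102 − 53·127, so 102⁻¹ ≡ 66 (mod 127).
Then y ↦ 66(y − 39) is a two-sided inverse to h, so every y ∈ ℤ/127ℤ has a preimage.
So h is surjective.
Since h is surjective, we compute h⁻¹(41): solve 102x + 39 ≡ 41 (mod 127), i.e. 102x ≡ 2 (mod 127).
Multiplying by 102⁻¹ = 66 gives x ≡ 66·2 = 132 = 1·127 + 5 ≡ 5 (mod 127).
Check: h(5) = 102·5 + 39 = 549 = 4·127 + 41 ≡ 41 (mod 127).

5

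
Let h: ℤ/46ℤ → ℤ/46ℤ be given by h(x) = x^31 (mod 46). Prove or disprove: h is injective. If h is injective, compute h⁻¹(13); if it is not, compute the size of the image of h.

Computing x^31 mod 46 for each x (by repeated squaring, reducing mod 46 at every step), the values h(0), h(1), …, h(45) are: 0, 1, 6, 41, 36, 11, 16, 15, 32, 25, 20, 19, 4, 3, 44, 37, 8, 7, 12, 33, 28, 17, 22, 23, 24, 29, 18, 13, 34, 39, 38, 9, 2, 43, 42, 27, 26, 21, 14, 31, 30, 35, 10, 5, 40, 45.
Every element of ℤ/46ℤ appears exactly once in this list, so h is a bijection, and in particular injective.
Since h is injective, we read off the preimage of 13 from the same table: h(27) = 13, so h⁻¹(13) = 27.

27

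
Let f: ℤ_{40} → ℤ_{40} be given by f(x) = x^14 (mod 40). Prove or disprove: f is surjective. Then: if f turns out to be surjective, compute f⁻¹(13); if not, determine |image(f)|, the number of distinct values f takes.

f(4): Repeated squaring mod 40: 4^1 ≡ 4, 4^2 ≡ 4² = 16, 4^4 ≡ 16² = 256 ≡ 16, 4^8 ≡ 16² = 256 ≡ 16. Since 14 = 8 + 4 + 2, 4^14 ≡ 16·16·16: 16·16 = 256 ≡ 16, then 16·16 = 256 ≡ 16. So 4^14 ≡ 16 (mod 40).
f(6): Repeated squaring mod 40: 6^1 ≡ 6, 6^2 ≡ 6² = 36, 6^4 ≡ 36² = 1296 ≡ 16, 6^8 ≡ 16² = 256 ≡ 16. Since 14 = 8 + 4 + 2, 6^14 ≡ 16·16·36: 16·16 = 256 ≡ 16, then 16·36 = 576 ≡ 16. So 6^14 ≡ 16 (mod 40).
So f(4) = f(6) = 16 while 4 ≠ 6, thus f is not injective.
A non-injective map from the 40-element set ℤ_{40} to itself takes at most 39 distinct values, so it cannot be surjective. Therefore f is not surjective.
Since f is not surjective, we determine |image(f)|. Computing x^14 mod 40 for each x (by repeated squaring, reducing mod 40 at every step), the values f(0), f(1), …, f(39) are: 0, 1, 24, 9, 16, 25, 16, 9, 24, 1, 0, 1, 24, 9, 16, 25, 16, 9, 24, 1, 0, 1, 24, 9, 16, 25, 16, 9, 24, 1, 0, 1, 24, 9, 16, 25, 16, 9, 24, 1.
The distinct values are {0, 1, 9, 16, 24, 25}; there are 6 of them.

6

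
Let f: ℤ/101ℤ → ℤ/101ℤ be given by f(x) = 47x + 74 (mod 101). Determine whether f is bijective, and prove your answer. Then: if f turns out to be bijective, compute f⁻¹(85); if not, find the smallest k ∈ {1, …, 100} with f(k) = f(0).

Suppose f(s) = f(t) in ℤ/101ℤ. Then 47s + 74 ≡ 47t + 74 (mod 101), hence 47(s − t) ≡ 0 (mod 101).
Since gcd(47, 101) = 1, 47 is invertible modulo 101, hence s − t ≡ 0 (mod 101), i.e. s = t.
We now compute 47⁻¹ mod 101 explicitly. Euclid's algorithm: 101 = 2·47 + 7, 47 = 6·7 + 5, 7 = 1·5 + 2, 5 = 2·2 + 1; back-substituting gives 1 = 43·47 − 20·101, so 47⁻¹ ≡ 43 (mod 101).
For any y ∈ ℤ/101ℤ, x = 43(y − 74) mod 101 satisfies f(x) = 47·43(y − 74) + 74 ≡ y (since 47·43 ≡ 1 mod 101). So every y has a preimage.
Thus f is bijective.
Since f is bijective, we find f⁻¹(85): we need 47x ≡ 85 − 74 ≡ 11 (mod 101). Using 47⁻¹ = 43: x ≡ 43·11 = 473 = 4·101 + 69, so x = 69.
Check: f(69) = 47·69 + 74 = 3317 = 32·101 + 85 ≡ 85 (mod 101).

69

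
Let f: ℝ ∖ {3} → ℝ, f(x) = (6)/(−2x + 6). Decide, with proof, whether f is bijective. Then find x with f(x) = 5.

12/5

If f(x) = 0, cross-multiplying gives −2(6) = 0(−2x + 6), which simplifies to −12 = 0 — false.  So 0 has no preimage and f is not surjective.
So f is not bijective.
Solving f(x) = 5: cross-multiplying gives 6 = 5(−2x + 6), which rearranges to 10x = 24, so x = 12/5.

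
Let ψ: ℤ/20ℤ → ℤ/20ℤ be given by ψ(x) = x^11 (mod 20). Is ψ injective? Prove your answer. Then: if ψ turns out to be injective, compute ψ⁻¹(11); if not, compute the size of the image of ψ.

15

ψ(0) = 0^11 = 0.
ψ(10): Repeated squaring mod 20: 10^1 ≡ 10, 10^2 ≡ 10² = 100 ≡ 0, 10^4 ≡ 0² = 0, 10^8 ≡ 0² = 0. Since 11 = 8 + 2 + 1, 10^11 ≡ 0·0·10: 0·0 = 0, then 0·10 = 0. So 10^11 ≡ 0 (mod 20).
So ψ(0) = ψ(10) = 0 while 0 ≠ 10, therefore ψ is not injective.
Since ψ is not injective, we determine |image(ψ)|. Computing x^11 mod 20 for each x (by repeated squaring, reducing mod 20 at every step), the values ψ(0), ψ(1), …, ψ(19) are: 0, 1, 8, 7, 4, 5, 16, 3, 12, 9, 0, 11, 8, 17, 4, 15, 16, 13, 12, 19.
The distinct values are {0, 1, 3, 4, 5, 7, 8, 9, 11, 12, 13, 15, 16, 17, 19}; there are 15 of them.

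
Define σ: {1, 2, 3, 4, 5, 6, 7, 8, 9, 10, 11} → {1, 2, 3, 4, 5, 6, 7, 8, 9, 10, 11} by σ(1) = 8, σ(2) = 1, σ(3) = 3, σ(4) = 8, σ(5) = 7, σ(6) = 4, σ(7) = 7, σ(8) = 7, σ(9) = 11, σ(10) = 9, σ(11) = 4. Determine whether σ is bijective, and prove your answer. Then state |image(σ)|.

7

σ(1) = 8 = σ(4) with 1 ≠ 4, so σ is not injective, hence not bijective.
The image of σ is {1, 3, 4, 7, 8, 9, 11}, which has 7 elements.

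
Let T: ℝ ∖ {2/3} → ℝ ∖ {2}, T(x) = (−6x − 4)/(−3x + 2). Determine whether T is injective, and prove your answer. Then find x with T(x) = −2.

Suppose T(u) = T(v). Cross-multiplying: (−6u − 4)(−3v + 2) = (−6v − 4)(−3u + 2).
Expanding both sides and cancelling the symmetric terms leaves −24·(u − v) = 0. Since −24 ≠ 0, u = v. Hence T is injective.
Solving T(x) = −2: cross-multiplying gives −6x − 4 = −2(−3x + 2), which rearranges to −12x = 0, so x = 0.

0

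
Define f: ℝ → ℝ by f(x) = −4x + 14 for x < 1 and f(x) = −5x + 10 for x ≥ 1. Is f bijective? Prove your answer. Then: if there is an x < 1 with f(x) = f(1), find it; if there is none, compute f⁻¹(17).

-3/4

Both pieces are strictly decreasing (slopes −4 and −5), so each is injective on its own interval.
The left piece maps (−∞, 1) onto (10, ∞); the right piece maps [1, ∞) onto (−∞, 5].
The images leave a gap (10 has no preimage), so f is not surjective, hence not bijective.
Because the two images are disjoint, no x < 1 has f(x) = f(1), so we compute f⁻¹(17): 17 lies in (10, ∞), so solve −4x + 14 = 17: x = (17 − 14)/(−4) = −3/4.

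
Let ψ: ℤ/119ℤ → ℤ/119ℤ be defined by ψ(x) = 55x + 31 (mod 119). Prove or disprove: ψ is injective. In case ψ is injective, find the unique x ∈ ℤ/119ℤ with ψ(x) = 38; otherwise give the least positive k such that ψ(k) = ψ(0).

91

If ψ(a) = ψ(b), then 55a ≡ 55b (mod 119). Because gcd(55, 119) = 1, we may cancel 55 to get a ≡ b (mod 119).
So ψ is injective.
We now compute 55⁻¹ mod 119 explicitly. Euclid's algorithm: 119 = 2·55 + 9, 55 = 6·9 + 1; back-substituting gives 1 = 13·55 − 6·119, so 55⁻¹ ≡ 13 (mod 119).
Since ψ is injective, we find ψ⁻¹(38): we need 55x ≡ 38 − 31 ≡ 7 (mod 119). Using 55⁻¹ = 13: x ≡ 13·7 = 91, so x = 91.
Check: ψ(91) = 55·91 + 31 = 5036 = 42·119 + 38 ≡ 38 (mod 119).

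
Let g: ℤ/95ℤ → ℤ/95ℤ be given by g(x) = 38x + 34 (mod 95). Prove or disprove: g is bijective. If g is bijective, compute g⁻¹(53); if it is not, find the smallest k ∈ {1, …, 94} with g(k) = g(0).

5

We have gcd(38, 95) = 19 > 1. Taking x_1 = 0 and x_2 = 5: g(0) = 34 and g(5) = 38·5 + 34 = 224 ≡ 34 (mod 95).
So g(0) = g(5) while 0 ≠ 5, hence g is not injective, hence not bijective.
Since g is not bijective, we find the least positive k with g(k) = g(0): this means 38k ≡ 0 (mod 95), i.e. 95 ∣ 38k. Since gcd(38, 95) = 19, dividing through by 19 this holds exactly when 5 ∣ 2k, and as gcd(2, 5) = 1, exactly when 5 ∣ k.
The smallest positive such k is 5.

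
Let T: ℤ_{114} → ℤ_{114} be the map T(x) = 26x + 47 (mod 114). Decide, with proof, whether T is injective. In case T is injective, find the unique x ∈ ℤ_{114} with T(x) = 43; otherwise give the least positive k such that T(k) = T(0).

57

By definition, T is injective if T(u) = T(v) implies u = v.
We have gcd(26, 114) = 2 > 1. Taking u = 0 and v = 57: T(0) = 47 and T(57) = 26·57 + 47 = 1529 ≡ 47 (mod 114).
So T(0) = T(57) while 0 ≠ 57, so T is not injective.
Since T is not injective, we find the least positive k with T(k) = T(0): this means 26k ≡ 0 (mod 114), i.e. 114 ∣ 26k. Since gcd(26, 114) = 2, dividing through by 2 this holds exactly when 57 ∣ 13k, and as gcd(13, 57) = 1, exactly when 57 ∣ k.
The smallest positive such k is 57.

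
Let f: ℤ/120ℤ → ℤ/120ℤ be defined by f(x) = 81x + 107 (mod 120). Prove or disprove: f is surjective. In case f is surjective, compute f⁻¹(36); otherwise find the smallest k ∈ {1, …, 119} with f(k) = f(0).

40

Recall that surjectivity means every element of the codomain has a preimage under f.
Since gcd(81, 120) = 3, we have 81x ≡ 0 (mod 3) for all x, so f(x) ≡ 2 (mod 3).
But 0 ≢ 2 (mod 3), so 0 ∈ ℤ/120ℤ has no preimage. Hence f is not surjective.
Since f is not surjective, we find the least positive k with f(k) = f(0): this means 81k ≡ 0 (mod 120), i.e. 120 ∣ 81k. Since gcd(81, 120) = 3, dividing through by 3 this holds exactly when 40 ∣ 27k, and as gcd(27, 40) = 1, exactly when 40 ∣ k.
The smallest positive such k is 40.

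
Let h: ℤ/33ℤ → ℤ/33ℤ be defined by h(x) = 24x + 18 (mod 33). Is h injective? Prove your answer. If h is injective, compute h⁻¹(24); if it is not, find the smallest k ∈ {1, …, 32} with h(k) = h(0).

11

Recall: h is injective when h(a) = h(b) forces a = b.
We have gcd(24, 33) = 3 > 1. Taking a = 0 and b = 11: h(0) = 18 and h(11) = 24·11 + 18 = 282 ≡ 18 (mod 33).
So h(0) = h(11) while 0 ≠ 11, therefore h is not injective.
Since h is not injective, we find the least positive k with h(k) = h(0): this means 24k ≡ 0 (mod 33), i.e. 33 ∣ 24k. Since gcd(24, 33) = 3, dividing through by 3 this holds exactly when 11 ∣ 8k, and as gcd(8, 11) = 1, exactly when 11 ∣ k.
The smallest positive such k is 11.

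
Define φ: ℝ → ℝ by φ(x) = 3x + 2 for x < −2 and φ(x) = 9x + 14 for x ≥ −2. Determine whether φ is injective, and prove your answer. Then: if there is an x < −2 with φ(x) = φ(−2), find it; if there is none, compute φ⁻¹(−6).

-8/3

Both pieces are strictly increasing (slopes 3 and 9), so each is injective on its own interval.
The left piece maps (−∞, −2) onto (−∞, −4); the right piece maps [−2, ∞) onto [−4, ∞).
These images are disjoint, so no value is attained by both pieces. Thus φ is injective.
Because the two images are disjoint, no x < −2 has φ(x) = φ(−2), so we compute φ⁻¹(−6): −6 lies in (−∞, −4), so solve 3x + 2 = −6: x = (−6 − 2)/3 = −8/3.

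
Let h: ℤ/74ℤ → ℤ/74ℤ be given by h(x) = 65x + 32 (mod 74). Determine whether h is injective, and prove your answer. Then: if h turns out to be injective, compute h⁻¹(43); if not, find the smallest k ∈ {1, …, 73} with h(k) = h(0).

By definition, h is injective if h(a) = h(b) implies a = b.
Suppose h(a) = h(b) in ℤ/74ℤ. Then 65a + 32 ≡ 65b + 32 (mod 74), so 65(a − b) ≡ 0 (mod 74).
Since gcd(65, 74) = 1, 65 is invertible modulo 74, thus a − b ≡ 0 (mod 74), i.e. a = b.
Therefore h is injective.
We now compute 65⁻¹ mod 74 explicitly. Euclid's algorithm: 74 = 1·65 + 9, 65 = 7·9 + 2, 9 = 4·2 + 1; back-substituting gives 1 = 41·65 − 36·74, so 65⁻¹ ≡ 41 (mod 74).
Since h is injective, we compute h⁻¹(43): solve 65x + 32 ≡ 43 (mod 74), i.e. 65x ≡ 11 (mod 74).
Multiplying by 65⁻¹ = 41 gives x ≡ 41·11 = 451 = 6·74 + 7 ≡ 7 (mod 74).
Check: h(7) = 65·7 + 32 = 487 = 6·74 + 43 ≡ 43 (mod 74).

7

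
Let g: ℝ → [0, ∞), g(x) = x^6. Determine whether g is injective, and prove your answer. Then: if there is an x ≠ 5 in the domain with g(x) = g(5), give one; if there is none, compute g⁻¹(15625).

g(5) = 15625 = (−5)^6 = g(−5) (since 6 is even), with 5 ≠ −5. So g is not injective.
For the follow-up, such an x exists: taking x = −5 ∈ ℝ gives g(−5) = 15625 = g(5) with −5 ≠ 5.

-5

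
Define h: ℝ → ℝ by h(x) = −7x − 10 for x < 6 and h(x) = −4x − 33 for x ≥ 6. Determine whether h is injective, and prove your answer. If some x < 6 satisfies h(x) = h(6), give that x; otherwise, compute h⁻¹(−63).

15/2

Both pieces are strictly decreasing (slopes −7 and −4), so each is injective on its own interval.
The left piece maps (−∞, 6) onto (−52, ∞); the right piece maps [6, ∞) onto (−∞, −57].
These images are disjoint, so no value is attained by both pieces. Therefore h is injective.
Because the two images are disjoint, no x < 6 has h(x) = h(6), so we compute h⁻¹(−63): −63 lies in (−∞, −57], so solve −4x − 33 = −63: x = (−63 + 33)/(−4) = 15/2.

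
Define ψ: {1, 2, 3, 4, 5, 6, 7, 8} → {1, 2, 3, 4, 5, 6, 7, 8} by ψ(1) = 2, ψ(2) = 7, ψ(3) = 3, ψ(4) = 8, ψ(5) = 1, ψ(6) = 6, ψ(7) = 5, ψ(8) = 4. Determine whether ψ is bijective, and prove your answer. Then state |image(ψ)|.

The values 2, 7, 3, 8, 1, 6, 5, 4 are a permutation of {1, 2, 3, 4, 5, 6, 7, 8}: each element appears exactly once.
So ψ is injective and surjective, hence bijective.
The image of ψ is {1, 2, 3, 4, 5, 6, 7, 8}, which has 8 elements.

8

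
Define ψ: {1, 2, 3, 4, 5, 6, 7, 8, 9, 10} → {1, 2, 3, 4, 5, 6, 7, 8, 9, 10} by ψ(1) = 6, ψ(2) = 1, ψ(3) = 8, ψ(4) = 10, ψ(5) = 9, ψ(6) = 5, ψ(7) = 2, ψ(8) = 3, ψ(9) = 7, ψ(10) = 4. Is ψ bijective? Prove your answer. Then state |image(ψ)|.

The values 6, 1, 8, 10, 9, 5, 2, 3, 7, 4 are a permutation of {1, 2, 3, 4, 5, 6, 7, 8, 9, 10}: each element appears exactly once.
So ψ is injective and surjective, hence bijective.
The image of ψ is {1, 2, 3, 4, 5, 6, 7, 8, 9, 10}, which has 10 elements.

10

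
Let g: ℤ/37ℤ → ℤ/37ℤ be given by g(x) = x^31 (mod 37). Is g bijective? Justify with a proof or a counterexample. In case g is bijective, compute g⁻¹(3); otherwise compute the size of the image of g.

4

Since 37 is prime, the nonzero elements of ℤ/37ℤ form a cyclic group of order 36.
As gcd(31, 36) = 1, raising to the 31st power is a bijection on this group: if s^31 ≡ t^31 then (st^{−1})^31 = 1, and the only element of order dividing gcd(31, 36) = 1 is 1, so s = t.
With g(0) = 0 this makes g injective on all of ℤ/37ℤ, hence bijective (finite equal-size domain and codomain). In particular g is bijective.
Since g is bijective, we find the preimage of 3. The inverse of x ↦ x^31 on (ℤ/37ℤ)^× is x ↦ x^7, because 31·7 = 217 = 6·36 + 1 ≡ 1 (mod 36) and x^{36} = 1 for x ≠ 0 (Fermat). So g⁻¹(3) = 3^7 mod 37.
Repeated squaring mod 37: 3^1 ≡ 3, 3^2 ≡ 3² = 9, 3^4 ≡ 9² = 81 ≡ 7. Since 7 = 4 + 2 + 1, 3^7 ≡ 7·9·3: 7·9 = 63 ≡ 26, then 26·3 = 78 ≡ 4. So 3^7 ≡ 4 (mod 37).
Hence g⁻¹(3) = 4.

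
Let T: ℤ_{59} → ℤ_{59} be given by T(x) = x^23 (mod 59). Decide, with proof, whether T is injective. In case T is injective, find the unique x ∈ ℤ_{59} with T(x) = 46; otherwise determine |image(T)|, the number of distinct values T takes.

Since 59 is prime, the nonzero elements of ℤ_{59} form a cyclic group of order 58.
As gcd(23, 58) = 1, raising to the 23rd power is a bijection on this group: if s^23 ≡ t^23 then (st^{−1})^23 = 1, and the only element of order dividing gcd(23, 58) = 1 is 1, so s = t.
With T(0) = 0 this makes T injective on all of ℤ_{59}, hence bijective (finite equal-size domain and codomain). In particular T is injective.
Since T is injective, we find the preimage of 46. The inverse of x ↦ x^23 on (ℤ_{59})^× is x ↦ x^53, because 23·53 = 1219 = 21·58 + 1 ≡ 1 (mod 58) and x^{58} = 1 for x ≠ 0 (Fermat). So T⁻¹(46) = 46^53 mod 59.
Repeated squaring mod 59: 46^1 ≡ 46, 46^2 ≡ 46² = 2116 ≡ 51, 46^4 ≡ 51² = 2601 ≡ 5, 46^8 ≡ 5² = 25, 46^16 ≡ 25² = 625 ≡ 35, 46^32 ≡ 35² = 1225 ≡ 45. Since 53 = 32 + 16 + 4 + 1, 46^53 ≡ 45·35·5·46: 45·35 = 1575 ≡ 41, then 41·5 = 205 ≡ 28, then 28·46 = 1288 ≡ 49. So 46^53 ≡ 49 (mod 59).
Hence T⁻¹(46) = 49.

49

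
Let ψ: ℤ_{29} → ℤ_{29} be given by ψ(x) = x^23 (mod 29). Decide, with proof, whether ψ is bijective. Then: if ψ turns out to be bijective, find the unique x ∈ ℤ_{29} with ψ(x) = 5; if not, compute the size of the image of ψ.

13

Since 29 is prime, the nonzero elements of ℤ_{29} form a cyclic group of order 28.
As gcd(23, 28) = 1, raising to the 23rd power is a bijection on this group: if u^23 ≡ v^23 then (uv^{−1})^23 = 1, and the only element of order dividing gcd(23, 28) = 1 is 1, so u = v.
With ψ(0) = 0 this makes ψ injective on all of ℤ_{29}, hence bijective (finite equal-size domain and codomain). In particular ψ is bijective.
Since ψ is bijective, we find the preimage of 5. The inverse of x ↦ x^23 on (ℤ_{29})^× is x ↦ x^11, because 23·11 = 253 = 9·28 + 1 ≡ 1 (mod 28) and x^{28} = 1 for x ≠ 0 (Fermat). So ψ⁻¹(5) = 5^11 mod 29.
Repeated squaring mod 29: 5^1 ≡ 5, 5^2 ≡ 5² = 25, 5^4 ≡ 25² = 625 ≡ 16, 5^8 ≡ 16² = 256 ≡ 24. Since 11 = 8 + 2 + 1, 5^11 ≡ 24·25·5: 24·25 = 600 ≡ 20, then 20·5 = 100 ≡ 13. So 5^11 ≡ 13 (mod 29).
Hence ψ⁻¹(5) = 13.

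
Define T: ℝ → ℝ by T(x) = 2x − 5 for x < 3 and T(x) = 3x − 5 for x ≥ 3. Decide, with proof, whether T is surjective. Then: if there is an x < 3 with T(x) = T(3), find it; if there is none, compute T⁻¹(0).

5/2

Both pieces are strictly increasing (slopes 2 and 3), so each is injective on its own interval.
The left piece maps (−∞, 3) onto (−∞, 1); the right piece maps [3, ∞) onto [4, ∞).
The union (−∞, 1) ∪ [4, ∞) omits the interval between 1 and 4; in particular 1 has no preimage. So T is not surjective.
Because the two images are disjoint, no x < 3 has T(x) = T(3), so we compute T⁻¹(0): 0 lies in (−∞, 1), so solve 2x − 5 = 0: x = (0 + 5)/2 = 5/2.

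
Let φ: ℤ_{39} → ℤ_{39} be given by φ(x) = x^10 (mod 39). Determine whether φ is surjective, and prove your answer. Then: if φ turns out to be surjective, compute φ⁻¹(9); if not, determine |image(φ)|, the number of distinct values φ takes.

14

φ(5): Repeated squaring mod 39: 5^1 ≡ 5, 5^2 ≡ 5² = 25, 5^4 ≡ 25² = 625 ≡ 1, 5^8 ≡ 1² = 1. Since 10 = 8 + 2, 5^10 ≡ 1·25: 1·25 = 25. So 5^10 ≡ 25 (mod 39).
φ(8): Repeated squaring mod 39: 8^1 ≡ 8, 8^2 ≡ 8² = 64 ≡ 25, 8^4 ≡ 25² = 625 ≡ 1, 8^8 ≡ 1² = 1. Since 10 = 8 + 2, 8^10 ≡ 1·25: 1·25 = 25. So 8^10 ≡ 25 (mod 39).
So φ(5) = φ(8) = 25 while 5 ≠ 8, thus φ is not injective.
A non-injective map from the 39-element set ℤ_{39} to itself takes at most 38 distinct values, so it cannot be surjective. Hence φ is not surjective.
Since φ is not surjective, we determine |image(φ)|. Computing x^10 mod 39 for each x (by repeated squaring, reducing mod 39 at every step), the values φ(0), φ(1), …, φ(38) are: 0, 1, 10, 3, 22, 25, 30, 4, 25, 9, 16, 10, 27, 13, 1, 36, 16, 22, 12, 4, 4, 12, 22, 16, 36, 1, 13, 27, 10, 16, 9, 25, 4, 30, 25, 22, 3, 10, 1.
The distinct values are {0, 1, 3, 4, 9, 10, 12, 13, 16, 22, 25, 27, 30, 36}; there are 14 of them.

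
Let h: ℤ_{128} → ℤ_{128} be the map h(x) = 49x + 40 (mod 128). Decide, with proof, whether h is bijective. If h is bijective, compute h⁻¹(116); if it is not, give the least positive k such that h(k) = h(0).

12

Recall that h is injective when h(x_1) = h(x_2) forces x_1 = x_2.
If h(x_1) = h(x_2), then 49x_1 ≡ 49x_2 (mod 128). Because gcd(49, 128) = 1, we may cancel 49 to get x_1 ≡ x_2 (mod 128).
We now compute 49⁻¹ mod 128 explicitly. Euclid's algorithm: 128 = 2·49 + 30, 49 = 1·30 + 19, 30 = 1·19 + 11, 19 = 1·11 + 8, 11 = 1·8 + 3, 8 = 2·3 + 2, 3 = 1·2 + 1; back-substituting gives 1 = 81·49 − 31·128, so 49⁻¹ ≡ 81 (mod 128).
For any y ∈ ℤ_{128}, x = 81(y − 40) mod 128 satisfies h(x) = 49·81(y − 40) + 40 ≡ y (since 49·81 ≡ 1 mod 128). So every y has a preimage.
So h is bijective.
Since h is bijective, we compute h⁻¹(116): solve 49x + 40 ≡ 116 (mod 128), i.e. 49x ≡ 76 (mod 128).
Multiplying by 49⁻¹ = 81 gives x ≡ 81·76 = 6156 = 48·128 + 12 ≡ 12 (mod 128).
Check: h(12) = 49·12 + 40 = 628 = 4·128 + 116 ≡ 116 (mod 128).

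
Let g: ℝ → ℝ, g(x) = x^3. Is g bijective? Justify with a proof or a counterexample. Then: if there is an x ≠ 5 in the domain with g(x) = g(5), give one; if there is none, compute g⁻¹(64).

On ℝ, x ↦ x^3 is strictly increasing (injective) and for any y ∈ ℝ the 3rd root y^{1/3} lies in ℝ (surjective). So g is bijective.
Since x ↦ x^3 is strictly increasing on ℝ, it is injective there, so no x ≠ 5 in the domain has g(x) = g(5). We therefore compute g⁻¹(64) = 64^{1/3} = 4 (indeed 4^3 = 64).

4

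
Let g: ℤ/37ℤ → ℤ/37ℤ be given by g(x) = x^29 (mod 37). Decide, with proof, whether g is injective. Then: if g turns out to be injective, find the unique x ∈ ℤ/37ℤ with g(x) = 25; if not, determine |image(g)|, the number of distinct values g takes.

30

Since 37 is prime, the nonzero elements of ℤ/37ℤ form a cyclic group of order 36.
As gcd(29, 36) = 1, raising to the 29th power is a bijection on this group: if s^29 ≡ t^29 then (st^{−1})^29 = 1, and the only element of order dividing gcd(29, 36) = 1 is 1, so s = t.
With g(0) = 0 this makes g injective on all of ℤ/37ℤ, hence bijective (finite equal-size domain and codomain). In particular g is injective.
Since g is injective, we find the preimage of 25. The inverse of x ↦ x^29 on (ℤ/37ℤ)^× is x ↦ x^5, because 29·5 = 145 = 4·36 + 1 ≡ 1 (mod 36) and x^{36} = 1 for x ≠ 0 (Fermat). So g⁻¹(25) = 25^5 mod 37.
Repeated squaring mod 37: 25^1 ≡ 25, 25^2 ≡ 25² = 625 ≡ 33, 25^4 ≡ 33² = 1089 ≡ 16. Since 5 = 4 + 1, 25^5 ≡ 16·25: 16·25 = 400 ≡ 30. So 25^5 ≡ 30 (mod 37).
Hence g⁻¹(25) = 30.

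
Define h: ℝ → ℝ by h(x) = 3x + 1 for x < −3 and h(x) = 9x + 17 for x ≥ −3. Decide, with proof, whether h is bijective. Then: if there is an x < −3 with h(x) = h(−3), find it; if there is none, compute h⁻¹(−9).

Both pieces are strictly increasing (slopes 3 and 9), so each is injective on its own interval.
The left piece maps (−∞, −3) onto (−∞, −8); the right piece maps [−3, ∞) onto [−10, ∞).
These images overlap. In particular h(−3) = −10 (right piece), and solving 3x + 1 = −10 on the left piece gives x = −11/3 < −3.
So h(−11/3) = h(−3) with −11/3 ≠ −3, and h is not injective, hence not bijective. This x = −11/3 is the requested value below −3.

-11/3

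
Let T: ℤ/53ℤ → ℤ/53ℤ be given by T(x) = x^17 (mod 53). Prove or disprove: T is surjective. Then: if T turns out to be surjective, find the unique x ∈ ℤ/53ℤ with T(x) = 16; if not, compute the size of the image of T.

Since 53 is prime, the nonzero elements of ℤ/53ℤ form a cyclic group of order 52.
As gcd(17, 52) = 1, raising to the 17th power is a bijection on this group: if u^17 ≡ v^17 then (uv^{−1})^17 = 1, and the only element of order dividing gcd(17, 52) = 1 is 1, so u = v.
With T(0) = 0 this makes T injective on all of ℤ/53ℤ, hence bijective (finite equal-size domain and codomain). In particular T is surjective.
Since T is surjective, we find the preimage of 16. The inverse of x ↦ x^17 on (ℤ/53ℤ)^× is x ↦ x^49, because 17·49 = 833 = 16·52 + 1 ≡ 1 (mod 52) and x^{52} = 1 for x ≠ 0 (Fermat). So T⁻¹(16) = 16^49 mod 53.
Repeated squaring mod 53: 16^1 ≡ 16, 16^2 ≡ 16² = 256 ≡ 44, 16^4 ≡ 44² = 1936 ≡ 28, 16^8 ≡ 28² = 784 ≡ 42, 16^16 ≡ 42² = 1764 ≡ 15, 16^32 ≡ 15² = 225 ≡ 13. Since 49 = 32 + 16 + 1, 16^49 ≡ 13·15·16: 13·15 = 195 ≡ 36, then 36·16 = 576 ≡ 46. So 16^49 ≡ 46 (mod 53).
Hence T⁻¹(16) = 46.

46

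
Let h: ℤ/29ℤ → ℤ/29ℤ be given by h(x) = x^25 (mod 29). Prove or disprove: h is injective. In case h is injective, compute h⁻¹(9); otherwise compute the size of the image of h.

6

Since 29 is prime, the nonzero elements of ℤ/29ℤ form a cyclic group of order 28.
As gcd(25, 28) = 1, raising to the 25th power is a bijection on this group: if a^25 ≡ b^25 then (ab^{−1})^25 = 1, and the only element of order dividing gcd(25, 28) = 1 is 1, so a = b.
With h(0) = 0 this makes h injective on all of ℤ/29ℤ, hence bijective (finite equal-size domain and codomain). In particular h is injective.
Since h is injective, we find the preimage of 9. The inverse of x ↦ x^25 on (ℤ/29ℤ)^× is x ↦ x^9, because 25·9 = 225 = 8·28 + 1 ≡ 1 (mod 28) and x^{28} = 1 for x ≠ 0 (Fermat). So h⁻¹(9) = 9^9 mod 29.
Repeated squaring mod 29: 9^1 ≡ 9, 9^2 ≡ 9² = 81 ≡ 23, 9^4 ≡ 23² = 529 ≡ 7, 9^8 ≡ 7² = 49 ≡ 20. Since 9 = 8 + 1, 9^9 ≡ 20·9: 20·9 = 180 ≡ 6. So 9^9 ≡ 6 (mod 29).
Hence h⁻¹(9) = 6.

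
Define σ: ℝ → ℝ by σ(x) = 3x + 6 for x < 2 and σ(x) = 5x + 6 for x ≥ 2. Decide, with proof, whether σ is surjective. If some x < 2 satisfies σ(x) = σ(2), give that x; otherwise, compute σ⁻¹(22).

Both pieces are strictly increasing (slopes 3 and 5), so each is injective on its own interval.
The left piece maps (−∞, 2) onto (−∞, 12); the right piece maps [2, ∞) onto [16, ∞).
The union (−∞, 12) ∪ [16, ∞) omits the interval between 12 and 16; in particular 12 has no preimage. So σ is not surjective.
Because the two images are disjoint, no x < 2 has σ(x) = σ(2), so we compute σ⁻¹(22): 22 lies in [16, ∞), so solve 5x + 6 = 22: x = (22 − 6)/5 = 16/5.

16/5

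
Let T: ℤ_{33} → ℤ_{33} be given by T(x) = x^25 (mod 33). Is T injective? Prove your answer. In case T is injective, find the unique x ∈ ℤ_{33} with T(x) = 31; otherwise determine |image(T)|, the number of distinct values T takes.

9

T(1) = 1^25 = 1.
T(4): Repeated squaring mod 33: 4^1 ≡ 4, 4^2 ≡ 4² = 16, 4^4 ≡ 16² = 256 ≡ 25, 4^8 ≡ 25² = 625 ≡ 31, 4^16 ≡ 31² = 961 ≡ 4. Since 25 = 16 + 8 + 1, 4^25 ≡ 4·31·4: 4·31 = 124 ≡ 25, then 25·4 = 100 ≡ 1. So 4^25 ≡ 1 (mod 33).
So T(1) = T(4) = 1 while 1 ≠ 4, hence T is not injective.
Since T is not injective, we determine |image(T)|. Computing x^25 mod 33 for each x (by repeated squaring, reducing mod 33 at every step), the values T(0), T(1), …, T(32) are: 0, 1, 32, 12, 1, 23, 21, 10, 32, 12, 10, 11, 12, 10, 23, 12, 1, 32, 21, 10, 23, 21, 22, 23, 21, 1, 23, 12, 10, 32, 21, 1, 32.
The distinct values are {0, 1, 10, 11, 12, 21, 22, 23, 32}; there are 9 of them.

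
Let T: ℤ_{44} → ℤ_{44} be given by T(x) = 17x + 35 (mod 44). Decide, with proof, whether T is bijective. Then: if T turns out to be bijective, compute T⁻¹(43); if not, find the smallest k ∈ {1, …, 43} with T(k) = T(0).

Suppose T(s) = T(t) in ℤ_{44}. Then 17s + 35 ≡ 17t + 35 (mod 44), so 17(s − t) ≡ 0 (mod 44).
Since gcd(17, 44) = 1, 17 is invertible modulo 44, so s − t ≡ 0 (mod 44), i.e. s = t.
We now compute 17⁻¹ mod 44 explicitly. Euclid's algorithm: 44 = 2·17 + 10, 17 = 1·10 + 7, 10 = 1·7 + 3, 7 = 2·3 + 1; back-substituting gives 1 = 13·17 − 5·44, so 17⁻¹ ≡ 13 (mod 44).
For any y ∈ ℤ_{44}, x = 13(y − 35) mod 44 satisfies T(x) = 17·13(y − 35) + 35 ≡ y (since 17·13 ≡ 1 mod 44). So every y has a preimage.
Thus T is bijective.
Since T is bijective, we find T⁻¹(43): we need 17x ≡ 43 − 35 ≡ 8 (mod 44). Using 17⁻¹ = 13: x ≡ 13·8 = 104 = 2·44 + 16, so x = 16.
Check: T(16) = 17·16 + 35 = 307 = 6·44 + 43 ≡ 43 (mod 44).

16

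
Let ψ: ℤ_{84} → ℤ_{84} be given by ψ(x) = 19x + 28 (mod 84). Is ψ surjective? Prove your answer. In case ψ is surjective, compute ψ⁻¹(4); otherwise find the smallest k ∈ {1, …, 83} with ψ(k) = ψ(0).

Since gcd(19, 84) = 1, 19 is invertible modulo 84. Euclid's algorithm: 84 = 4·19 + 8, 19 = 2·8 + 3, 8 = 2·3 + 2, 3 = 1·2 + 1; back-substituting gives 1 = 31·19 − 7·84, so 19⁻¹ ≡ 31 (mod 84).
For any y ∈ ℤ_{84}, x = 31(y − 28) mod 84 satisfies ψ(x) = 19·31(y − 28) + 28 ≡ y (since 19·31 ≡ 1 mod 84). So every y has a preimage.
Therefore ψ is surjective.
Since ψ is surjective, we find ψ⁻¹(4): we need 19x ≡ 4 − 28 ≡ 60 (mod 84). Using 19⁻¹ = 31: x ≡ 31·60 = 1860 = 22·84 + 12, so x = 12.
Check: ψ(12) = 19·12 + 28 = 256 = 3·84 + 4 ≡ 4 (mod 84).

12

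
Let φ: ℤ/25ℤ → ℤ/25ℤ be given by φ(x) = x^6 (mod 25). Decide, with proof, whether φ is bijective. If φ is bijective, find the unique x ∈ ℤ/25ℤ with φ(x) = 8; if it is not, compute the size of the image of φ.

11

φ(0) = 0^6 = 0.
φ(5): Repeated squaring mod 25: 5^1 ≡ 5, 5^2 ≡ 5² = 25 ≡ 0, 5^4 ≡ 0² = 0. Since 6 = 4 + 2, 5^6 ≡ 0·0: 0·0 = 0. So 5^6 ≡ 0 (mod 25).
So φ(0) = φ(5) = 0 while 0 ≠ 5, thus φ is not injective, hence not bijective.
Since φ is not bijective, we determine |image(φ)|. Computing x^6 mod 25 for each x (by repeated squaring, reducing mod 25 at every step), the values φ(0), φ(1), …, φ(24) are: 0, 1, 14, 4, 21, 0, 6, 24, 19, 16, 0, 11, 9, 9, 11, 0, 16, 19, 24, 6, 0, 21, 4, 14, 1.
The distinct values are {0, 1, 4, 6, 9, 11, 14, 16, 19, 21, 24}; there are 11 of them.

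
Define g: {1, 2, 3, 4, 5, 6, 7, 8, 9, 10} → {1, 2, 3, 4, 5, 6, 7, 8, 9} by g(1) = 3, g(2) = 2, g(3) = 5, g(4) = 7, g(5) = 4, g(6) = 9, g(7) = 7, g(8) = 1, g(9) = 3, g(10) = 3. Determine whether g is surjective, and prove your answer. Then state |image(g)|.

No element maps to 6, so g is not surjective.
The image of g is {1, 2, 3, 4, 5, 7, 9}, which has 7 elements.

7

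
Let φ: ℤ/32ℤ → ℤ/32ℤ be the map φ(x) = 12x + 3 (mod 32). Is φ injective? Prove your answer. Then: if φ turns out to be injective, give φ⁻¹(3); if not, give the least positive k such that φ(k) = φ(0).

We have gcd(12, 32) = 4 > 1. Taking s = 0 and t = 8: φ(0) = 3 and φ(8) = 12·8 + 3 = 99 ≡ 3 (mod 32).
So φ(0) = φ(8) while 0 ≠ 8, so φ is not injective.
Since φ is not injective, we find the least positive k with φ(k) = φ(0): this means 12k ≡ 0 (mod 32), i.e. 32 ∣ 12k. Since gcd(12, 32) = 4, dividing through by 4 this holds exactly when 8 ∣ 3k, and as gcd(3, 8) = 1, exactly when 8 ∣ k.
The smallest positive such k is 8.

8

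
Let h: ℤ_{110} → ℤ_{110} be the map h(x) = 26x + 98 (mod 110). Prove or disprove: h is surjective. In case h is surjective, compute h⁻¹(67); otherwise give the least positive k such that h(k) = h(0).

Recall: surjectivity means every element of the codomain has a preimage under h.
Since gcd(26, 110) = 2, we have 26x ≡ 0 (mod 2) for all x, so h(x) ≡ 0 (mod 2).
But 1 ≢ 0 (mod 2), so 1 ∈ ℤ_{110} has no preimage. Hence h is not surjective.
Since h is not surjective, we find the least positive k with h(k) = h(0): this means 26k ≡ 0 (mod 110), i.e. 110 ∣ 26k. Since gcd(26, 110) = 2, dividing through by 2 this holds exactly when 55 ∣ 13k, and as gcd(13, 55) = 1, exactly when 55 ∣ k.
The smallest positive such k is 55.

55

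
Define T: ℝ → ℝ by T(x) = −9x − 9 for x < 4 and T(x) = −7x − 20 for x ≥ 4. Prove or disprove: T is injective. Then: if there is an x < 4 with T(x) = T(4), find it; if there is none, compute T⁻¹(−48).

Both pieces are strictly decreasing (slopes −9 and −7), so each is injective on its own interval.
The left piece maps (−∞, 4) onto (−45, ∞); the right piece maps [4, ∞) onto (−∞, −48].
These images are disjoint, so no value is attained by both pieces. So T is injective.
Because the two images are disjoint, no x < 4 has T(x) = T(4), so we compute T⁻¹(−48): −48 lies in (−∞, −48], so solve −7x − 20 = −48: x = (−48 + 20)/(−7) = 4.

4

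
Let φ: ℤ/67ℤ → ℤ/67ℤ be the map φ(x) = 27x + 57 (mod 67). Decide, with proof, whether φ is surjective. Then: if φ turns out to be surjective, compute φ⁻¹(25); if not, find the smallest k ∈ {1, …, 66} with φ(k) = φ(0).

41

Recall that surjectivity means every element of the codomain has a preimage under φ.
Since gcd(27, 67) = 1, 27 is invertible modulo 67. Euclid's algorithm: 67 = 2·27 + 13, 27 = 2·13 + 1; back-substituting gives 1 = 5·27 − 2·67, so 27⁻¹ ≡ 5 (mod 67).
For any y ∈ ℤ/67ℤ, x = 5(y − 57) mod 67 satisfies φ(x) = 27·5(y − 57) + 57 ≡ y (since 27·5 ≡ 1 mod 67). So every y has a preimage.
Thus φ is surjective.
Since φ is surjective, we find φ⁻¹(25): we need 27x ≡ 25 − 57 ≡ 35 (mod 67). Using 27⁻¹ = 5: x ≡ 5·35 = 175 = 2·67 + 41, so x = 41.
Check: φ(41) = 27·41 + 57 = 1164 = 17·67 + 25 ≡ 25 (mod 67).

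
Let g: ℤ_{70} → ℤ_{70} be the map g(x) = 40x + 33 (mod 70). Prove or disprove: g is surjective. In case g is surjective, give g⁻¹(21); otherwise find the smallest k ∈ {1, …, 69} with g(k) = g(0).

Since gcd(40, 70) = 10, we have 40x ≡ 0 (mod 10) for all x, so g(x) ≡ 3 (mod 10).
But 0 ≢ 3 (mod 10), so 0 ∈ ℤ_{70} has no preimage. So g is not surjective.
Since g is not surjective, we find the least positive k with g(k) = g(0): this means 40k ≡ 0 (mod 70), i.e. 70 ∣ 40k. Since gcd(40, 70) = 10, dividing through by 10 this holds exactly when 7 ∣ 4k, and as gcd(4, 7) = 1, exactly when 7 ∣ k.
The smallest positive such k is 7.

7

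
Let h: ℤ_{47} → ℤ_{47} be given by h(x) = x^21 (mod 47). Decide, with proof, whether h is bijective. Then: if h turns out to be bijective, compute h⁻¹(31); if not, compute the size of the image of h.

Since 47 is prime, the nonzero elements of ℤ_{47} form a cyclic group of order 46.
As gcd(21, 46) = 1, raising to the 21st power is a bijection on this group: if u^21 ≡ v^21 then (uv^{−1})^21 = 1, and the only element of order dividing gcd(21, 46) = 1 is 1, so u = v.
With h(0) = 0 this makes h injective on all of ℤ_{47}, hence bijective (finite equal-size domain and codomain). In particular h is bijective.
Since h is bijective, we find the preimage of 31. The inverse of x ↦ x^21 on (ℤ_{47})^× is x ↦ x^11, because 21·11 = 231 = 5·46 + 1 ≡ 1 (mod 46) and x^{46} = 1 for x ≠ 0 (Fermat). So h⁻¹(31) = 31^11 mod 47.
Repeated squaring mod 47: 31^1 ≡ 31, 31^2 ≡ 31² = 961 ≡ 21, 31^4 ≡ 21² = 441 ≡ 18, 31^8 ≡ 18² = 324 ≡ 42. Since 11 = 8 + 2 + 1, 31^11 ≡ 42·21·31: 42·21 = 882 ≡ 36, then 36·31 = 1116 ≡ 35. So 31^11 ≡ 35 (mod 47).
Hence h⁻¹(31) = 35.

35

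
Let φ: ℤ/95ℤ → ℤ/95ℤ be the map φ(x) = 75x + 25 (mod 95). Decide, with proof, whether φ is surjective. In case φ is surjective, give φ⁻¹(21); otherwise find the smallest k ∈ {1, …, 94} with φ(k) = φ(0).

Since gcd(75, 95) = 5, we have 75x ≡ 0 (mod 5) for all x, so φ(x) ≡ 0 (mod 5).
But 1 ≢ 0 (mod 5), so 1 ∈ ℤ/95ℤ has no preimage. Therefore φ is not surjective.
Since φ is not surjective, we find the least positive k with φ(k) = φ(0): this means 75k ≡ 0 (mod 95), i.e. 95 ∣ 75k. Since gcd(75, 95) = 5, dividing through by 5 this holds exactly when 19 ∣ 15k, and as gcd(15, 19) = 1, exactly when 19 ∣ k.
The smallest positive such k is 19.

19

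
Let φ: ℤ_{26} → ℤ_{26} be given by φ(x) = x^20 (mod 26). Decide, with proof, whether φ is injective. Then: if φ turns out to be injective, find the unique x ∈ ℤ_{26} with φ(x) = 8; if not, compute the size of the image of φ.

φ(1) = 1^20 = 1.
φ(5): Repeated squaring mod 26: 5^1 ≡ 5, 5^2 ≡ 5² = 25, 5^4 ≡ 25² = 625 ≡ 1, 5^8 ≡ 1² = 1, 5^16 ≡ 1² = 1. Since 20 = 16 + 4, 5^20 ≡ 1·1: 1·1 = 1. So 5^20 ≡ 1 (mod 26).
So φ(1) = φ(5) = 1 while 1 ≠ 5, hence φ is not injective.
Since φ is not injective, we determine |image(φ)|. Computing x^20 mod 26 for each x (by repeated squaring, reducing mod 26 at every step), the values φ(0), φ(1), …, φ(25) are: 0, 1, 22, 9, 16, 1, 16, 3, 14, 3, 22, 9, 14, 13, 14, 9, 22, 3, 14, 3, 16, 1, 16, 9, 22, 1.
The distinct values are {0, 1, 3, 9, 13, 14, 16, 22}; there are 8 of them.

8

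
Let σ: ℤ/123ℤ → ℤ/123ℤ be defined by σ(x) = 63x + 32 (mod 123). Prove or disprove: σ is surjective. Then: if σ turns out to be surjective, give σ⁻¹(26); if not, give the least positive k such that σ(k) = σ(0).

41

Since gcd(63, 123) = 3, we have 63x ≡ 0 (mod 3) for all x, so σ(x) ≡ 2 (mod 3).
But 0 ≢ 2 (mod 3), so 0 ∈ ℤ/123ℤ has no preimage. Hence σ is not surjective.
Since σ is not surjective, we find the least positive k with σ(k) = σ(0): this means 63k ≡ 0 (mod 123), i.e. 123 ∣ 63k. Since gcd(63, 123) = 3, dividing through by 3 this holds exactly when 41 ∣ 21k, and as gcd(21, 41) = 1, exactly when 41 ∣ k.
The smallest positive such k is 41.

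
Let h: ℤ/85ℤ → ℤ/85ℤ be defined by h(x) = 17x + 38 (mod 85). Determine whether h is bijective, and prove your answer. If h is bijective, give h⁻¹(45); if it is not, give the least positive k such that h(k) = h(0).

5

We have gcd(17, 85) = 17 > 1. Taking a = 0 and b = 5: h(0) = 38 and h(5) = 17·5 + 38 = 123 ≡ 38 (mod 85).
So h(0) = h(5) while 0 ≠ 5, therefore h is not injective, hence not bijective.
Since h is not bijective, we find the least positive k with h(k) = h(0): this means 17k ≡ 0 (mod 85), i.e. 85 ∣ 17k. Since gcd(17, 85) = 17, dividing through by 17 this holds exactly when 5 ∣ k.
The smallest positive such k is 5.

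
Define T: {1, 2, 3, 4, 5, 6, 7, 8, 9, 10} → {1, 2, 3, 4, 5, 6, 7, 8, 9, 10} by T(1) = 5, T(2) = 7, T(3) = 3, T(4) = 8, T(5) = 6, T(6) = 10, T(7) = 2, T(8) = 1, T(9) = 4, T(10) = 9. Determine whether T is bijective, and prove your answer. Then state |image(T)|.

10

The values 5, 7, 3, 8, 6, 10, 2, 1, 4, 9 are a permutation of {1, 2, 3, 4, 5, 6, 7, 8, 9, 10}: each element appears exactly once.
So T is injective and surjective, hence bijective.
The image of T is {1, 2, 3, 4, 5, 6, 7, 8, 9, 10}, which has 10 elements.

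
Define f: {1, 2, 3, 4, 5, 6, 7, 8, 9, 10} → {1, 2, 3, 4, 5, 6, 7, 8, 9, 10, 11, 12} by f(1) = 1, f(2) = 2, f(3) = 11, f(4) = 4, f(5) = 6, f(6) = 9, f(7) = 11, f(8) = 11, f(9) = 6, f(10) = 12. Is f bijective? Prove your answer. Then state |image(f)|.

7

f(3) = 11 = f(7) with 3 ≠ 7, so f is not injective, hence not bijective.
The image of f is {1, 2, 4, 6, 9, 11, 12}, which has 7 elements.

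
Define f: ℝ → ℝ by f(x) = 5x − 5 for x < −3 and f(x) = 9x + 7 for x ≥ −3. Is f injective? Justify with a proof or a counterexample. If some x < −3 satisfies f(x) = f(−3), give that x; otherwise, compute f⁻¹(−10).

-17/9

Both pieces are strictly increasing (slopes 5 and 9), so each is injective on its own interval.
The left piece maps (−∞, −3) onto (−∞, −20); the right piece maps [−3, ∞) onto [−20, ∞).
These images are disjoint, so no value is attained by both pieces. Hence f is injective.
Because the two images are disjoint, no x < −3 has f(x) = f(−3), so we compute f⁻¹(−10): −10 lies in [−20, ∞), so solve 9x + 7 = −10: x = (−10 − 7)/9 = −17/9.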